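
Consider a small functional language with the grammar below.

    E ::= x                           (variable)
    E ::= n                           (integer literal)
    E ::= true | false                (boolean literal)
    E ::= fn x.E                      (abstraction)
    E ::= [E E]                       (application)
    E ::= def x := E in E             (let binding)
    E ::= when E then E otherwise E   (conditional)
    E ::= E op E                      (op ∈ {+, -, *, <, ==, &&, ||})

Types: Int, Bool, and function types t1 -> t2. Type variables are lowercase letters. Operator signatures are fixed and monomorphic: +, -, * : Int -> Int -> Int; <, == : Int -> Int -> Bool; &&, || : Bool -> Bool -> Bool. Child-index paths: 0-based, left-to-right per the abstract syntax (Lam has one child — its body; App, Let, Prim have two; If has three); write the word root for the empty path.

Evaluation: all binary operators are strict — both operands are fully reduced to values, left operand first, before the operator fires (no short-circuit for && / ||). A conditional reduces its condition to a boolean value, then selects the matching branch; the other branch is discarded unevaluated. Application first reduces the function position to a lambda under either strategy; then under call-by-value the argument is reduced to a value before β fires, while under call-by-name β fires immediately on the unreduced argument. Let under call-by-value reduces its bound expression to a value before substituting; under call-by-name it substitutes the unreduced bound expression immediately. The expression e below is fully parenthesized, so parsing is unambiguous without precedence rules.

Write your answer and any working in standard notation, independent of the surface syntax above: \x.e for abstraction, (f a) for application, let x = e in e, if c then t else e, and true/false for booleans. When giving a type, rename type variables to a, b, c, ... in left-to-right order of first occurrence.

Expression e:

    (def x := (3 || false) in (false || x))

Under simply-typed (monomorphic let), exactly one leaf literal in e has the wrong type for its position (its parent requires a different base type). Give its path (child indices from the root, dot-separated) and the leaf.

Answer: 0.0 : 3

Derivation:
  unify Int ~ Bool
  FAIL: mismatch Int ~ Bool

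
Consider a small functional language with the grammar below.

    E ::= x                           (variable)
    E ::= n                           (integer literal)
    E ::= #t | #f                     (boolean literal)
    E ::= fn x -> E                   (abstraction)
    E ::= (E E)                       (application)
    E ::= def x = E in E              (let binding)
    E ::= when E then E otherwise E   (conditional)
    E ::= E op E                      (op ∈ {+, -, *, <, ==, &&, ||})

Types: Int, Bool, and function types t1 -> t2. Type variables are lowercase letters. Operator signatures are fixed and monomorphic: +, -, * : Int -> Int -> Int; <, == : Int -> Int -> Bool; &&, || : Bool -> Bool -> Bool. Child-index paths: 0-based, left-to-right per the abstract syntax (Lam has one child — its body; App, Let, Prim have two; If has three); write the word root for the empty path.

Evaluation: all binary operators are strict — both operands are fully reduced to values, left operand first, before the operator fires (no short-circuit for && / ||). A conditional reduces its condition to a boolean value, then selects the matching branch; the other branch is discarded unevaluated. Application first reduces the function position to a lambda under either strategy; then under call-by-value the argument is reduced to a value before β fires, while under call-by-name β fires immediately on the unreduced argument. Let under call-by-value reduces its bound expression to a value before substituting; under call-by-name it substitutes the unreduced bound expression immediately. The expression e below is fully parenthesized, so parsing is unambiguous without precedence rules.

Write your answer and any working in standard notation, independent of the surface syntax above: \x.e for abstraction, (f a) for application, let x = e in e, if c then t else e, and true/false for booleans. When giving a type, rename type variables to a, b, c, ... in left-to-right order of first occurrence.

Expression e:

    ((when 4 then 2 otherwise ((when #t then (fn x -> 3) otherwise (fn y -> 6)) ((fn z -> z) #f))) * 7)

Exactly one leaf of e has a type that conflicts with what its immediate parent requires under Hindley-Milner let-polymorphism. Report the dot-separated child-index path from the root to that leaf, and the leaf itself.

Derivation:
  unify Int ~ Bool
  FAIL: mismatch Int ~ Bool

Answer: 0.0 : 4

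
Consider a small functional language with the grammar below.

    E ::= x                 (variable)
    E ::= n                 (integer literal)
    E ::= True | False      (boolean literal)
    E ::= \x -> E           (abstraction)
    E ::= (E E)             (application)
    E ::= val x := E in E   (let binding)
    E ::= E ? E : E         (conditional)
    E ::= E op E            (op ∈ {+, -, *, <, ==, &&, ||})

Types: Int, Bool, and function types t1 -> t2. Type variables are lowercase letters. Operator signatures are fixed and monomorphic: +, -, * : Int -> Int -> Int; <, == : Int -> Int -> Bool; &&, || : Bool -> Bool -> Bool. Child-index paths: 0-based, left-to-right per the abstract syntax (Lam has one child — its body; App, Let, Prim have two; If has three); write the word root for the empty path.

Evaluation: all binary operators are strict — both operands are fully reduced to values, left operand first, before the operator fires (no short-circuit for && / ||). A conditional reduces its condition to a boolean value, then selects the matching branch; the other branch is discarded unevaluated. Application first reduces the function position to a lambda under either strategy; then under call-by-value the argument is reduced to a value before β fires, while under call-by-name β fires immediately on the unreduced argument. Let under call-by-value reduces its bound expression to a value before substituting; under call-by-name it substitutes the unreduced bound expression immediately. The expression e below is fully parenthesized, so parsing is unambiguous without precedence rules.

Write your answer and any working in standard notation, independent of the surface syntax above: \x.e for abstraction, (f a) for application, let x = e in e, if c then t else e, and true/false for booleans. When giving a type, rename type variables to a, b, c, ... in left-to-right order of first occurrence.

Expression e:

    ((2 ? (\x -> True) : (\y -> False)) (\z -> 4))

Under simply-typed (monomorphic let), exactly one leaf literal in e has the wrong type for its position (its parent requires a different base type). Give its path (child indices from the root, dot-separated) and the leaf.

Answer: 0.0 : 2

Derivation:
  unify Int ~ Bool
  FAIL: mismatch Int ~ Bool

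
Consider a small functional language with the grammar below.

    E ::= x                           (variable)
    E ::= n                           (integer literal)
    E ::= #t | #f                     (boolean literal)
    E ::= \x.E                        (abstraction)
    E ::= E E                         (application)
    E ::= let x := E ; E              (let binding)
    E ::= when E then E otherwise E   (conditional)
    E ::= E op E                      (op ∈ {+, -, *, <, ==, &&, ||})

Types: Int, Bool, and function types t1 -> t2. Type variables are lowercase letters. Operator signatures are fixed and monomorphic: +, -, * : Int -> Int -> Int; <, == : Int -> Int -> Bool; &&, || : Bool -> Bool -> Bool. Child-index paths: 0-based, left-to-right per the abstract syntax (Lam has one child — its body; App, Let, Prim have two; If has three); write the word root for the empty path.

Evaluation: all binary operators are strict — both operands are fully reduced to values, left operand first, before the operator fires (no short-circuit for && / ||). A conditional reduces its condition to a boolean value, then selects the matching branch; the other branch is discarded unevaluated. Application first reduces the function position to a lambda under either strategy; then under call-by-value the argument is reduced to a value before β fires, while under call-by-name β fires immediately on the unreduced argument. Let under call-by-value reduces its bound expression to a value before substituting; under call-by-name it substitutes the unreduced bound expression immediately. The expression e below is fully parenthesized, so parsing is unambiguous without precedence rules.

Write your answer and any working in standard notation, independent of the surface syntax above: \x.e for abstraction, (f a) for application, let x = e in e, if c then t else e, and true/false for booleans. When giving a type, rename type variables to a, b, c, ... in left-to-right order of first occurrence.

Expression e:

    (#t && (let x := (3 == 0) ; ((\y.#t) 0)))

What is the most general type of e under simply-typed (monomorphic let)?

Derivation:
  unify Bool ~ Bool
  unify Int ~ Int
  unify Int ~ Int
let x : Bool
\y._ : a -> Bool
  unify a -> Bool ~ Int -> b
  unify a ~ Int
  unify Bool ~ b
_ _ : Bool
  unify Bool ~ Bool

Answer: Bool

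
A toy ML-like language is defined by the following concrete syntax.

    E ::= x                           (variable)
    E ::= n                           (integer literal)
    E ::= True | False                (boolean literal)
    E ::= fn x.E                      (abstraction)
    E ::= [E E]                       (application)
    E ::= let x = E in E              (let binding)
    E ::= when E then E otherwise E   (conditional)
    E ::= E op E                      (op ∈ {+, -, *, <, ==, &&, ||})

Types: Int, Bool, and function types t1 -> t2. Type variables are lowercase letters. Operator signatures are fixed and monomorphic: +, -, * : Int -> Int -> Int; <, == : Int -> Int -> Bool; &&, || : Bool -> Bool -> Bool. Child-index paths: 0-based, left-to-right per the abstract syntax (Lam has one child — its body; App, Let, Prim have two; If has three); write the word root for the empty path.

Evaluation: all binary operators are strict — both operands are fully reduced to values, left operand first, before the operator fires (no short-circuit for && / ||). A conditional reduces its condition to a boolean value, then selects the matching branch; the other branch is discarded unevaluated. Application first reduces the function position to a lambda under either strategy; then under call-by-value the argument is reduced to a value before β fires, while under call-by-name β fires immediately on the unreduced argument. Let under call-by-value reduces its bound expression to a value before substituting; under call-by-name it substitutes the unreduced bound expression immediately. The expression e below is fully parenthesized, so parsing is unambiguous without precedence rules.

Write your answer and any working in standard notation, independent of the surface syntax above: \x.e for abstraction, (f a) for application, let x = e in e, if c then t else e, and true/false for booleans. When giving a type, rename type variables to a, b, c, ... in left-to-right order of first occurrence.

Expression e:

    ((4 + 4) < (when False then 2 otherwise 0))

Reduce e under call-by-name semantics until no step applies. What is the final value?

Working:
step 0: ((4 + 4) < (if false then 2 else 0))
step 1: [delta@0] (8 < (if false then 2 else 0))
step 2: [if@1] (8 < 0)
step 3: [delta@root] false

Answer: false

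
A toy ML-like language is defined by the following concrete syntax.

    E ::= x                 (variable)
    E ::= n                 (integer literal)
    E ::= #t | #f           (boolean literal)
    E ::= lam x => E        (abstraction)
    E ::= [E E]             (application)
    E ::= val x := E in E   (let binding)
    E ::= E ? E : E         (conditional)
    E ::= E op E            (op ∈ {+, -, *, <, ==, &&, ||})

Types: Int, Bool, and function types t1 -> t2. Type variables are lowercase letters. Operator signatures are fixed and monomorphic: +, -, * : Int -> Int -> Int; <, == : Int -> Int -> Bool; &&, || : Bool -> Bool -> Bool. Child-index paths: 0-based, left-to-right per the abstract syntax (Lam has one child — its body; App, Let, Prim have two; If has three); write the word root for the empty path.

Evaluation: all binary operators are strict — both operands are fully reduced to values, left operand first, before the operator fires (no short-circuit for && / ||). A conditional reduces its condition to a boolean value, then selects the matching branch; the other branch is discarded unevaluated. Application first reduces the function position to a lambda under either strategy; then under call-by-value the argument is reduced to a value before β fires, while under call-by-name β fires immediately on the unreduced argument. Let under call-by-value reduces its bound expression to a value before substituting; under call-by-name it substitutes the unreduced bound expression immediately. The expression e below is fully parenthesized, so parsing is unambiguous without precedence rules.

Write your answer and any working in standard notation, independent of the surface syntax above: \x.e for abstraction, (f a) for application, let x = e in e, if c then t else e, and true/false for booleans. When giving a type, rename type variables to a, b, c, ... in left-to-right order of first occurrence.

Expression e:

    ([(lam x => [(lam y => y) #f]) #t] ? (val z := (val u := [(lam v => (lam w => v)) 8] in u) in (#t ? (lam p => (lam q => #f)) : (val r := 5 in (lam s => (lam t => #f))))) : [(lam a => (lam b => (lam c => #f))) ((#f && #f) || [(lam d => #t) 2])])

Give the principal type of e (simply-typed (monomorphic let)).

Answer: a -> b -> Bool

Trace:
y : b
\y._ : b -> b
  unify b -> b ~ Bool -> c
  unify b ~ Bool
  unify Bool ~ c
_ _ : Bool
\x._ : a -> Bool
  unify a -> Bool ~ Bool -> d
  unify a ~ Bool
  unify Bool ~ d
_ _ : Bool
  unify Bool ~ Bool
v : e
\w._ : f -> e
\v._ : e -> f -> e
  unify e -> f -> e ~ Int -> g
  unify e ~ Int
  unify f -> Int ~ g
_ _ : f -> Int
let u : f -> Int
u : f -> Int
let z : f -> Int
  unify Bool ~ Bool
\q._ : i -> Bool
\p._ : h -> i -> Bool
let r : Int
\t._ : k -> Bool
\s._ : j -> k -> Bool
  unify h -> i -> Bool ~ j -> k -> Bool
  unify h ~ j
  unify i -> Bool ~ k -> Bool
  unify i ~ k
  unify Bool ~ Bool
\c._ : n -> Bool
\b._ : m -> n -> Bool
\a._ : l -> m -> n -> Bool
  unify Bool ~ Bool
  unify Bool ~ Bool
  unify Bool ~ Bool
\d._ : o -> Bool
  unify o -> Bool ~ Int -> p
  unify o ~ Int
  unify Bool ~ p
_ _ : Bool
  unify Bool ~ Bool
  unify l -> m -> n -> Bool ~ Bool -> q
  unify l ~ Bool
  unify m -> n -> Bool ~ q
_ _ : m -> n -> Bool
  unify j -> k -> Bool ~ m -> n -> Bool
  unify j ~ m
  unify k -> Bool ~ n -> Bool
  unify k ~ n
  unify Bool ~ Bool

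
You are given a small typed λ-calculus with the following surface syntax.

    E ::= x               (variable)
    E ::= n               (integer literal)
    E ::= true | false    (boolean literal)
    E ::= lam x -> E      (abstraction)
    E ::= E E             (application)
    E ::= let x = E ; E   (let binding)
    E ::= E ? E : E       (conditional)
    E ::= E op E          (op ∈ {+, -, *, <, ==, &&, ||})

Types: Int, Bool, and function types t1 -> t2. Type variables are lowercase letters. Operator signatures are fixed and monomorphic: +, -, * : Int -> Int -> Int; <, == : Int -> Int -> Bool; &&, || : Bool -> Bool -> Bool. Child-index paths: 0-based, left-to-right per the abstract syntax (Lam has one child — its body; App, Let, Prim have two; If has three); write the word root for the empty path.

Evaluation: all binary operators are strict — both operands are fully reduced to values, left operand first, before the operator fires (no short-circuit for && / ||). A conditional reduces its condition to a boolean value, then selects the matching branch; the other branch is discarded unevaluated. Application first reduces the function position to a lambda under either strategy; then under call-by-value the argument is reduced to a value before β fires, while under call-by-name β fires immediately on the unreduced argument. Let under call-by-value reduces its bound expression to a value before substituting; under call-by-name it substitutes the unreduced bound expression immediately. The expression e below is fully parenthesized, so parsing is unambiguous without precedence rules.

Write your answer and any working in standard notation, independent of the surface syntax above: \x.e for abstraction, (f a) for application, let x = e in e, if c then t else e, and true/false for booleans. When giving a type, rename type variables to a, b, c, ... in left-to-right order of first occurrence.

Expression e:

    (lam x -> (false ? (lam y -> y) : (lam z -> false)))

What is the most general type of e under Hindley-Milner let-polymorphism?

Working:
  unify Bool ~ Bool
y : b
\y._ : b -> b
\z._ : c -> Bool
  unify b -> b ~ c -> Bool
  unify b ~ c
  unify c ~ Bool
\x._ : a -> Bool -> Bool

Answer: a -> Bool -> Bool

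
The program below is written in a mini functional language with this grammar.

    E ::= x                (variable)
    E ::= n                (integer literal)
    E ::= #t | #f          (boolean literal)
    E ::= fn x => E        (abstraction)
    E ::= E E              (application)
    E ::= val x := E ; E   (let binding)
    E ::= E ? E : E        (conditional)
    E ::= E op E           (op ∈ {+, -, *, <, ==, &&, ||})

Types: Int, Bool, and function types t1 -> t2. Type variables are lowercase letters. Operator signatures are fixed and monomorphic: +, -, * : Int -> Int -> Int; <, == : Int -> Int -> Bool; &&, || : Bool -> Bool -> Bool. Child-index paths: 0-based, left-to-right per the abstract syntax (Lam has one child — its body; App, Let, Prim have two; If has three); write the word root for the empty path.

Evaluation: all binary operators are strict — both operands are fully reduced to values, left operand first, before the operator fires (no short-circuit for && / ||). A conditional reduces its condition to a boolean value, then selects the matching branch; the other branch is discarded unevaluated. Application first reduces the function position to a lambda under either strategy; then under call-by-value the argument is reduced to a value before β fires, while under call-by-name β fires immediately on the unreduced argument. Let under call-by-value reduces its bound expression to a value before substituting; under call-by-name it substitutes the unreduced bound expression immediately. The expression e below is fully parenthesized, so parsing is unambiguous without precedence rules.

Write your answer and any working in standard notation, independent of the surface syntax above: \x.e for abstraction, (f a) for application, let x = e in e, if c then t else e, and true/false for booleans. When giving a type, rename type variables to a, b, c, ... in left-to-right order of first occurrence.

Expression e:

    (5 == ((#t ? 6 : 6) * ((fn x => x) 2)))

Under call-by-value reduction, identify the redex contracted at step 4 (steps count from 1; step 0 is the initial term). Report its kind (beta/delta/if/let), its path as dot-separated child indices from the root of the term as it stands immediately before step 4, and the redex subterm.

Answer: delta at root : (5 == 12)

Trace:
step 0: (5 == ((if true then 6 else 6) * ((\x.x) 2)))
step 1: [if@1.0] (5 == (6 * ((\x.x) 2)))
step 2: [beta@1.1] (5 == (6 * 2))
step 3: [delta@1] (5 == 12)
step 4: [delta@root] false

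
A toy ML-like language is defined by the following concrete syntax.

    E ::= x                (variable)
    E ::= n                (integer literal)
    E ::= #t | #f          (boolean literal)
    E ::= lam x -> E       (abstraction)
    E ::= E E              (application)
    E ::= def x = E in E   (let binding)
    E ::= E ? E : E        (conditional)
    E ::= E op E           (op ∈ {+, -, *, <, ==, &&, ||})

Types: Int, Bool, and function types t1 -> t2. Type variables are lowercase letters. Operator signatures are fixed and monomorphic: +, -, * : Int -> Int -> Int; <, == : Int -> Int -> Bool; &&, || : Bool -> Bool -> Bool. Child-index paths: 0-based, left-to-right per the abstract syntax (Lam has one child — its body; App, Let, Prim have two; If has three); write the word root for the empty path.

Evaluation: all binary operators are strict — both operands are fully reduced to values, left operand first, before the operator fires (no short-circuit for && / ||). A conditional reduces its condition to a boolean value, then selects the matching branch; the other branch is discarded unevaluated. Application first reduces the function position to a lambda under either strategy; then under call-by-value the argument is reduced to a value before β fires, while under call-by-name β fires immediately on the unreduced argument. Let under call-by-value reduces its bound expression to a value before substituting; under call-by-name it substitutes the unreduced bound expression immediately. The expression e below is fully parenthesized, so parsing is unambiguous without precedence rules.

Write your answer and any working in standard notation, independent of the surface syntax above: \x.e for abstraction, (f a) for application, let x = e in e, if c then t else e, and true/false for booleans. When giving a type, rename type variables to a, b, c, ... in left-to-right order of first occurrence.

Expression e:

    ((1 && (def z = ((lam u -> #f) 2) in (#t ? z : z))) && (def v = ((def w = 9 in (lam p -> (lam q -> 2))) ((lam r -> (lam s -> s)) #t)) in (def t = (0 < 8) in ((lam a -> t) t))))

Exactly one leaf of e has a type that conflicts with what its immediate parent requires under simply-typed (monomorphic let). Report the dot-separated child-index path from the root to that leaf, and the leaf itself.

Trace:
  unify Int ~ Bool
  FAIL: mismatch Int ~ Bool

Answer: 0.0 : 1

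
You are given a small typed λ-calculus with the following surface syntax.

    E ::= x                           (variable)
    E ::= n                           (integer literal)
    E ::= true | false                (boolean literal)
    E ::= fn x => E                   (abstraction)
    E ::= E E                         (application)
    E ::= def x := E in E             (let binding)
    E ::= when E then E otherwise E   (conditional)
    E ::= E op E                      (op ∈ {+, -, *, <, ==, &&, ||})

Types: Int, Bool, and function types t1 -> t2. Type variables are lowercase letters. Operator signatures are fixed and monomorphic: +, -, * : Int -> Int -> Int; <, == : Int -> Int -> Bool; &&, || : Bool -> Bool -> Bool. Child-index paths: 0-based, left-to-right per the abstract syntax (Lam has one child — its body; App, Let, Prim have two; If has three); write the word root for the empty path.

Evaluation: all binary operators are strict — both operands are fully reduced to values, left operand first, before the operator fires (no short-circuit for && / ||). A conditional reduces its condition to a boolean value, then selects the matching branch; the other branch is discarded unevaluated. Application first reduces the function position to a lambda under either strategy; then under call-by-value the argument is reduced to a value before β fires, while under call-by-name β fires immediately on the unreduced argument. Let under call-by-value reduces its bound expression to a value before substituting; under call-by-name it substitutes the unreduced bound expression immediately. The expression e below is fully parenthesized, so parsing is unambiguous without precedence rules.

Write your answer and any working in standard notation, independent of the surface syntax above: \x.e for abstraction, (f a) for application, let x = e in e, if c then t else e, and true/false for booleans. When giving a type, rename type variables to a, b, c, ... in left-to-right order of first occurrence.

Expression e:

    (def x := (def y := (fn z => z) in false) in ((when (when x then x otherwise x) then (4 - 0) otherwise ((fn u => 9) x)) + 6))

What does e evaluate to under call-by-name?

Trace:
step 0: (let x = (let y = (\z.z) in false) in ((if (if x then x else x) then (4 - 0) else ((\u.9) x)) + 6))
step 1: [let@root] ((if (if (let y = (\z.z) in false) then (let y = (\z.z) in false) else (let y = (\z.z) in false)) then (4 - 0) else ((\u.9) (let y = (\z.z) in false))) + 6)
step 2: [let@0.0.0] ((if (if false then (let y = (\z.z) in false) else (let y = (\z.z) in false)) then (4 - 0) else ((\u.9) (let y = (\z.z) in false))) + 6)
step 3: [if@0.0] ((if (let y = (\z.z) in false) then (4 - 0) else ((\u.9) (let y = (\z.z) in false))) + 6)
step 4: [let@0.0] ((if false then (4 - 0) else ((\u.9) (let y = (\z.z) in false))) + 6)
step 5: [if@0] (((\u.9) (let y = (\z.z) in false)) + 6)
step 6: [beta@0] (9 + 6)
step 7: [delta@root] 15

Answer: 15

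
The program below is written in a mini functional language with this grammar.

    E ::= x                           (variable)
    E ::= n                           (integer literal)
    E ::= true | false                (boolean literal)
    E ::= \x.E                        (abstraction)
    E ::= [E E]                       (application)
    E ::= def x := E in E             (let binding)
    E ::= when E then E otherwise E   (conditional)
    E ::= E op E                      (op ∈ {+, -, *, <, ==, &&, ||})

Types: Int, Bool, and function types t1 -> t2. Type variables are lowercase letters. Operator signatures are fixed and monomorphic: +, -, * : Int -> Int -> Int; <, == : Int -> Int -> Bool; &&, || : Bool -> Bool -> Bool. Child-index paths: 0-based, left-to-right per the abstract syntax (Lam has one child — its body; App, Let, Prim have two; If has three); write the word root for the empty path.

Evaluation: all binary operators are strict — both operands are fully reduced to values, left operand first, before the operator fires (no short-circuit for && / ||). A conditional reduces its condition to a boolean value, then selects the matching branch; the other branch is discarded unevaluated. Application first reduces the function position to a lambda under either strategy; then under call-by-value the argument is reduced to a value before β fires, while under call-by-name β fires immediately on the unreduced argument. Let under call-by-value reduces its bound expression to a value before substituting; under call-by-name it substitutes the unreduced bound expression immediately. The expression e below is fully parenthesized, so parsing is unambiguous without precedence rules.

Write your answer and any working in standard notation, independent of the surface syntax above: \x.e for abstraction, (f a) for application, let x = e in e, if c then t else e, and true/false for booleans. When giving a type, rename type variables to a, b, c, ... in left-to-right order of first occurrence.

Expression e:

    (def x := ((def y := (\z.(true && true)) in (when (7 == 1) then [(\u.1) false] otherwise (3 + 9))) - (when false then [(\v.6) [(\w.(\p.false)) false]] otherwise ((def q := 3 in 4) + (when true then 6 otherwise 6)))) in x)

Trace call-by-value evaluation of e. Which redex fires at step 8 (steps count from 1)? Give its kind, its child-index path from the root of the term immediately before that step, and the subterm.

Answer: delta at 0.1 : (4 + 6)

Derivation:
step 0: (let x = ((let y = (\z.(true && true)) in (if (7 == 1) then ((\u.1) false) else (3 + 9))) - (if false then ((\v.6) ((\w.(\p.false)) false)) else ((let q = 3 in 4) + (if true then 6 else 6)))) in x)
step 1: [let@0.0] (let x = ((if (7 == 1) then ((\u.1) false) else (3 + 9)) - (if false then ((\v.6) ((\w.(\p.false)) false)) else ((let q = 3 in 4) + (if true then 6 else 6)))) in x)
step 2: [delta@0.0.0] (let x = ((if false then ((\u.1) false) else (3 + 9)) - (if false then ((\v.6) ((\w.(\p.false)) false)) else ((let q = 3 in 4) + (if true then 6 else 6)))) in x)
step 3: [if@0.0] (let x = ((3 + 9) - (if false then ((\v.6) ((\w.(\p.false)) false)) else ((let q = 3 in 4) + (if true then 6 else 6)))) in x)
step 4: [delta@0.0] (let x = (12 - (if false then ((\v.6) ((\w.(\p.false)) false)) else ((let q = 3 in 4) + (if true then 6 else 6)))) in x)
step 5: [if@0.1] (let x = (12 - ((let q = 3 in 4) + (if true then 6 else 6))) in x)
step 6: [let@0.1.0] (let x = (12 - (4 + (if true then 6 else 6))) in x)
step 7: [if@0.1.1] (let x = (12 - (4 + 6)) in x)
step 8: [delta@0.1] (let x = (12 - 10) in x)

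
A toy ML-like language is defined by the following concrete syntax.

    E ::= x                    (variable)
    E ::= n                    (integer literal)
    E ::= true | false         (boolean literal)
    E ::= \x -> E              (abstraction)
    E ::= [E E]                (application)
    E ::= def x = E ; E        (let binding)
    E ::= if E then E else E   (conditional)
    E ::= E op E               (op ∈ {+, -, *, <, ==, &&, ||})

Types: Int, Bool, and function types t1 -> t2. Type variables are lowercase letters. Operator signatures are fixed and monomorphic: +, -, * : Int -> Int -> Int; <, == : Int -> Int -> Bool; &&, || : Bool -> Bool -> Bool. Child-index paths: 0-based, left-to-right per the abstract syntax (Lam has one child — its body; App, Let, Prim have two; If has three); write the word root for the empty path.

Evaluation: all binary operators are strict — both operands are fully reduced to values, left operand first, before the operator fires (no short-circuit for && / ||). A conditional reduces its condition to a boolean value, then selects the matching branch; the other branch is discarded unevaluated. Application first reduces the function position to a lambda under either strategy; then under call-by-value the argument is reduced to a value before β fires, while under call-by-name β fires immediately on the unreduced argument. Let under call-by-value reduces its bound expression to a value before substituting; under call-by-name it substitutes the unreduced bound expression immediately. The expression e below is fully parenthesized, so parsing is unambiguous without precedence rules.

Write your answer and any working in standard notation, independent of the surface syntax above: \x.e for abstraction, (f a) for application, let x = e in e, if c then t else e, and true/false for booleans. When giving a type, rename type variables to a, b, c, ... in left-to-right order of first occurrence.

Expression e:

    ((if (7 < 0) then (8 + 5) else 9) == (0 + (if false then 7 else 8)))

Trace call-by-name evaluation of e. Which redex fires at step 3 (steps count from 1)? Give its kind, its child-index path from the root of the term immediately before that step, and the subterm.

Answer: if at 1.1 : (if false then 7 else 8)

Trace:
step 0: ((if (7 < 0) then (8 + 5) else 9) == (0 + (if false then 7 else 8)))
step 1: [delta@0.0] ((if false then (8 + 5) else 9) == (0 + (if false then 7 else 8)))
step 2: [if@0] (9 == (0 + (if false then 7 else 8)))
step 3: [if@1.1] (9 == (0 + 8))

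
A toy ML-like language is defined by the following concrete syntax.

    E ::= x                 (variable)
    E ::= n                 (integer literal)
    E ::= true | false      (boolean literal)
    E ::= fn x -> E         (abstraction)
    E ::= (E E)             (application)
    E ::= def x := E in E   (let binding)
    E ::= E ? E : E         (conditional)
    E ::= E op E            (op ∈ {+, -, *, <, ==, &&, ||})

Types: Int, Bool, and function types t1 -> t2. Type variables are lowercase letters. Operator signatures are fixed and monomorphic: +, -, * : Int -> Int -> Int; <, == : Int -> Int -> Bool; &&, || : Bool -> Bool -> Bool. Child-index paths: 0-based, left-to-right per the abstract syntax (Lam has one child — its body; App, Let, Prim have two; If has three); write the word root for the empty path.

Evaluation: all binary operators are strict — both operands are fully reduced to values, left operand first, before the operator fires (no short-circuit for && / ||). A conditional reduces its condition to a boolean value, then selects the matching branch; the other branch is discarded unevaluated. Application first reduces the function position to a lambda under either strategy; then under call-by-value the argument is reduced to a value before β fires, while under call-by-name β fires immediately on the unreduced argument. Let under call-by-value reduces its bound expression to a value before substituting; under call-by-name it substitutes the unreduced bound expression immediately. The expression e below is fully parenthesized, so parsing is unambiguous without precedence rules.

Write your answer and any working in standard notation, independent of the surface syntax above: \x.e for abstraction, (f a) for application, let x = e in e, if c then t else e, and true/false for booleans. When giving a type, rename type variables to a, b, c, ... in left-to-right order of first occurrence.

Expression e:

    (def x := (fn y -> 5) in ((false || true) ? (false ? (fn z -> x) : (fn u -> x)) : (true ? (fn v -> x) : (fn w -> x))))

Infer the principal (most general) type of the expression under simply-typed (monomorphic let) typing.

Answer: a -> b -> Int

Trace:
\y._ : a -> Int
let x : a -> Int
  unify Bool ~ Bool
  unify Bool ~ Bool
  unify Bool ~ Bool
  unify Bool ~ Bool
x : a -> Int
\z._ : b -> a -> Int
x : a -> Int
\u._ : c -> a -> Int
  unify b -> a -> Int ~ c -> a -> Int
  unify b ~ c
  unify a -> Int ~ a -> Int
  unify a ~ a
  unify Int ~ Int
  unify Bool ~ Bool
x : a -> Int
\v._ : d -> a -> Int
x : a -> Int
\w._ : e -> a -> Int
  unify d -> a -> Int ~ e -> a -> Int
  unify d ~ e
  unify a -> Int ~ a -> Int
  unify a ~ a
  unify Int ~ Int
  unify c -> a -> Int ~ e -> a -> Int
  unify c ~ e
  unify a -> Int ~ a -> Int
  unify a ~ a
  unify Int ~ Int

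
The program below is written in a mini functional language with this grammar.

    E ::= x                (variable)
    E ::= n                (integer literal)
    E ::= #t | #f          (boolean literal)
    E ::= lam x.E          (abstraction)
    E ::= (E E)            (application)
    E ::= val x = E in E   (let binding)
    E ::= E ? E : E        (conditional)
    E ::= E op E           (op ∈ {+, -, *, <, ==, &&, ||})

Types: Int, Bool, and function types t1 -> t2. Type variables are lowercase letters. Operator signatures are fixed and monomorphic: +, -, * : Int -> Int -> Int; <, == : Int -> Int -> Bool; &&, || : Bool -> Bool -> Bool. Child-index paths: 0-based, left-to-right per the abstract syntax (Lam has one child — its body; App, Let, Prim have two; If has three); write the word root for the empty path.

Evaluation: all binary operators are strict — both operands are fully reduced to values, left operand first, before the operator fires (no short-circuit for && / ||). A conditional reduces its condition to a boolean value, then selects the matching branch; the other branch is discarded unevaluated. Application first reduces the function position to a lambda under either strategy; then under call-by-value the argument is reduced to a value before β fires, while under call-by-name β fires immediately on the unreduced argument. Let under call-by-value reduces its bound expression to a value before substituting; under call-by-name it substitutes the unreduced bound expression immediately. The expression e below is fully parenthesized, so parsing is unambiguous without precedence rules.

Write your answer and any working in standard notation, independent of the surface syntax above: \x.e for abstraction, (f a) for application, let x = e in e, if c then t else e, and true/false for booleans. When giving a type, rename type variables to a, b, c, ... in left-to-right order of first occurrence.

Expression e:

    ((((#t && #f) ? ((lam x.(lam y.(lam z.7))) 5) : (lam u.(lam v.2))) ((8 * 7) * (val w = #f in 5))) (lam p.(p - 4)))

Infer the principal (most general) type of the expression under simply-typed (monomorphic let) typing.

Answer: Int

Derivation:
  unify Bool ~ Bool
  unify Bool ~ Bool
  unify Bool ~ Bool
\z._ : c -> Int
\y._ : b -> c -> Int
\x._ : a -> b -> c -> Int
  unify a -> b -> c -> Int ~ Int -> d
  unify a ~ Int
  unify b -> c -> Int ~ d
_ _ : b -> c -> Int
\v._ : f -> Int
\u._ : e -> f -> Int
  unify b -> c -> Int ~ e -> f -> Int
  unify b ~ e
  unify c -> Int ~ f -> Int
  unify c ~ f
  unify Int ~ Int
  unify Int ~ Int
  unify Int ~ Int
  unify Int ~ Int
let w : Bool
  unify Int ~ Int
  unify e -> f -> Int ~ Int -> g
  unify e ~ Int
  unify f -> Int ~ g
_ _ : f -> Int
p : h
  unify h ~ Int
  unify Int ~ Int
\p._ : Int -> Int
  unify f -> Int ~ (Int -> Int) -> i
  unify f ~ Int -> Int
  unify Int ~ i
_ _ : Int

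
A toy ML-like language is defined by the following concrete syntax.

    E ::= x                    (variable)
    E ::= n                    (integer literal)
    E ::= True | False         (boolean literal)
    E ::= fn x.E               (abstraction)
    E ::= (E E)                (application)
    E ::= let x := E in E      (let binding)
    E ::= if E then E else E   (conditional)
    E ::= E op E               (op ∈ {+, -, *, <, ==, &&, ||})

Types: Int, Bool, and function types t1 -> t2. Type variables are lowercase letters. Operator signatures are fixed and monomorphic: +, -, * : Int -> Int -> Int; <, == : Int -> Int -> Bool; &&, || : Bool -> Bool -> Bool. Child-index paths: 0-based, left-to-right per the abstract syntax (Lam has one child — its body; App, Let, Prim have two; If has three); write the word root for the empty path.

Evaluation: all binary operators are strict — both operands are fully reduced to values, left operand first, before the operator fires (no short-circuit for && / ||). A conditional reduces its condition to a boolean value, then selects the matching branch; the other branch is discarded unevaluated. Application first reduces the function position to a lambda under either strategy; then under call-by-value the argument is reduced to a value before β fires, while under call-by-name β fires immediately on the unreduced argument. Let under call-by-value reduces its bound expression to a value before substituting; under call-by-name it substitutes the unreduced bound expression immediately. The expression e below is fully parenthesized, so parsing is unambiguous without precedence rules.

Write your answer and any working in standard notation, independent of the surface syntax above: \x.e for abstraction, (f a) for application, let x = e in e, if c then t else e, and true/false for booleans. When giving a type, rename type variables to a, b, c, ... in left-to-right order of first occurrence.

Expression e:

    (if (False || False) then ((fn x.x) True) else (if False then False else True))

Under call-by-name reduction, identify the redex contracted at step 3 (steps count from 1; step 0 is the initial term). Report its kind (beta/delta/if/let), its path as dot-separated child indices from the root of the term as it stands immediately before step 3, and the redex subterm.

Trace:
step 0: (if (false || false) then ((\x.x) true) else (if false then false else true))
step 1: [delta@0] (if false then ((\x.x) true) else (if false then false else true))
step 2: [if@root] (if false then false else true)
step 3: [if@root] true

Answer: if at root : (if false then false else true)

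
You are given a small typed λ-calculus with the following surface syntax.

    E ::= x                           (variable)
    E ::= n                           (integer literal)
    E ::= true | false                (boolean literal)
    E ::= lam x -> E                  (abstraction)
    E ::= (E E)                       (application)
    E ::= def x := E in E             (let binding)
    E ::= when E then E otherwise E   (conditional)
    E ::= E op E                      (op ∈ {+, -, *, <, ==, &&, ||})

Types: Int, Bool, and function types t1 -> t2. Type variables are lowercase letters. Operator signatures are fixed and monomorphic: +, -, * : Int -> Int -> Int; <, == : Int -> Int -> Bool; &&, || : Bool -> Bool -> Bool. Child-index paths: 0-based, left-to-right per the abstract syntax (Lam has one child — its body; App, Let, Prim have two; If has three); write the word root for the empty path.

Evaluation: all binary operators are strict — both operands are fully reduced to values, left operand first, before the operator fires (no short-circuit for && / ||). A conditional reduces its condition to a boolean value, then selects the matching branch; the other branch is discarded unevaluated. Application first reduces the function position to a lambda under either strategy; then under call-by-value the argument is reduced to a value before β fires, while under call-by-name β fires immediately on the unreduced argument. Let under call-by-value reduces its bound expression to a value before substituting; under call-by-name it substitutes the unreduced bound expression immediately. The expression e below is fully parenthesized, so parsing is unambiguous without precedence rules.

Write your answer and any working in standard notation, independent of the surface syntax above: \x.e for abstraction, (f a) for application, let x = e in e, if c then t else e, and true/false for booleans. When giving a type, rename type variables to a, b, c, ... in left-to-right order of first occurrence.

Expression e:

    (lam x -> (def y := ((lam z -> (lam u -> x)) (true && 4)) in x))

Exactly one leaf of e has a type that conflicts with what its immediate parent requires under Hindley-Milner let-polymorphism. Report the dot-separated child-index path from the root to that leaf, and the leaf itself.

Derivation:
x : a
\u._ : c -> a
\z._ : b -> c -> a
  unify Bool ~ Bool
  unify Int ~ Bool
  FAIL: mismatch Int ~ Bool

Answer: 0.0.1.1 : 4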